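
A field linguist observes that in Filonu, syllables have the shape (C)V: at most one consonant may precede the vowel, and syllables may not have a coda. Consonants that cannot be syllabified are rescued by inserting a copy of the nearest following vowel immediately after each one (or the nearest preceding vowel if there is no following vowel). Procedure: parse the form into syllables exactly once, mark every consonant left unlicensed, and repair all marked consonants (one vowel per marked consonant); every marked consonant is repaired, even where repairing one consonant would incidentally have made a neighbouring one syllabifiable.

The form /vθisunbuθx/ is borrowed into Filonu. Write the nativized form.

Under (C)V, the unsyllabifiable consonants are /v/, /n/, /θ/, /x/ (no codas are permitted; onsets are limited to one consonant).
Epenthesis after each stranded consonant: /v/ → /vi/, /n/ → /nu/, /θ/ → /θu/, /x/ → /xu/.

viθisunubuθuxu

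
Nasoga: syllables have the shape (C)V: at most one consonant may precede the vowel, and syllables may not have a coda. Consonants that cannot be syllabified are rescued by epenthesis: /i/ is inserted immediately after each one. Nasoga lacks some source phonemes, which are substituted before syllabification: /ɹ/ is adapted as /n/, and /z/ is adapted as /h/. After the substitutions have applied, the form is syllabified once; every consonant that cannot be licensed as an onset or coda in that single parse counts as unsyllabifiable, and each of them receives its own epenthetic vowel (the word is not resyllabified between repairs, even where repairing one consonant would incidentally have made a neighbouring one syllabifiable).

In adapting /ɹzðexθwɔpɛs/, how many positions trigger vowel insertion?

After substitution the input is /nhðexθwɔpɛs/.
The unsyllabifiable consonants are /n/, /h/, /x/, /θ/, /s/; each receives one epenthetic vowel.

5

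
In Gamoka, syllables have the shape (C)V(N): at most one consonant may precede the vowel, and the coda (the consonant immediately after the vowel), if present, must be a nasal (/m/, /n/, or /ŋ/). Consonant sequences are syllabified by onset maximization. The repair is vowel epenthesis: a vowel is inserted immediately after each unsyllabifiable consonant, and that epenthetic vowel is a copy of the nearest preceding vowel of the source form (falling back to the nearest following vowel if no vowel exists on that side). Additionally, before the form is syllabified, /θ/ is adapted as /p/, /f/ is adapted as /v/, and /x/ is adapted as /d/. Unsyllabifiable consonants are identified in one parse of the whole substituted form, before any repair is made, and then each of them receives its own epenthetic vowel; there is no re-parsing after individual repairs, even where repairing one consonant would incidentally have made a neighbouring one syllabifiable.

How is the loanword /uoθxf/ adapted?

Substitution: /θ/ → /p/, /x/ → /d/, /f/ → /v/, giving /uopdv/.
Under (C)V(N), the unsyllabifiable consonants are /p/, /d/, /v/ (only a nasal (/m/, /n/, or /ŋ/) is licensed in coda position; onsets are limited to one consonant).
Each unlicensed consonant becomes the onset of a new syllable: /p/ → /po/, /d/ → /do/, /v/ → /vo/.

uopodovo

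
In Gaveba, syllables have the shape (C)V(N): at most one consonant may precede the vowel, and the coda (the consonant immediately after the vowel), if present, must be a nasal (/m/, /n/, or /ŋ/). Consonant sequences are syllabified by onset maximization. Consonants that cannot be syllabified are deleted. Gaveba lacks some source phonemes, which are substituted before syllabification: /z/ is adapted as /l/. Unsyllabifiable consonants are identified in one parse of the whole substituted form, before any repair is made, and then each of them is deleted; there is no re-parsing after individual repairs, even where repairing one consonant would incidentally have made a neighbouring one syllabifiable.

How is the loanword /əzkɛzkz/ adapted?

əkɛ

Substitution: /z/ → /l/, giving /əlkɛlkl/.
The consonants /l/, /l/, /k/, /l/ cannot be parsed into a legal (C)V(N) syllable (only a nasal (/m/, /n/, or /ŋ/) is licensed in coda position; onsets are limited to one consonant).
Deletion applies to /l/, /l/, /k/, /l/.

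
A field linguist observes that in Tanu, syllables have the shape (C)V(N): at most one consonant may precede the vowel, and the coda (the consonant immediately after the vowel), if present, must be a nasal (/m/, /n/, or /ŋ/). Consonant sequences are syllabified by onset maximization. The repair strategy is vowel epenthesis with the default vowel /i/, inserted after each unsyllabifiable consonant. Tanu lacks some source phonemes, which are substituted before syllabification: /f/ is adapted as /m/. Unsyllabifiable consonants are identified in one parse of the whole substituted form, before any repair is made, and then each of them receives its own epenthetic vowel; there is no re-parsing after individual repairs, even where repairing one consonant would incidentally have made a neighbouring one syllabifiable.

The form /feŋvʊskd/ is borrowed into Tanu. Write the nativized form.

meŋvʊsikidi

Substitution: /f/ → /m/, giving /meŋvʊskd/.
Under (C)V(N), the unsyllabifiable consonants are /s/, /k/, /d/ (only a nasal (/m/, /n/, or /ŋ/) is licensed in coda position; onsets are limited to one consonant).
Each unlicensed consonant becomes the onset of a new syllable: /s/ → /si/, /k/ → /ki/, /d/ → /di/.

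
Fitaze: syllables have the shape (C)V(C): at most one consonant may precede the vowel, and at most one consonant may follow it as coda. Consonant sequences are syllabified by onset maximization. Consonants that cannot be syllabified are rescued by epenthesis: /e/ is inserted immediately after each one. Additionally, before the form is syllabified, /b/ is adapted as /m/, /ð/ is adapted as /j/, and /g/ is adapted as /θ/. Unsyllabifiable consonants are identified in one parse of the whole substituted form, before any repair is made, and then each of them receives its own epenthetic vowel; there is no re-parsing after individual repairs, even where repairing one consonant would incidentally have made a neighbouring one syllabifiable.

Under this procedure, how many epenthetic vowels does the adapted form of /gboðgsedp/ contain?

3

After substitution the input is /θmojθsedp/.
The unsyllabifiable consonants are /θ/, /θ/, /p/; each receives one epenthetic vowel.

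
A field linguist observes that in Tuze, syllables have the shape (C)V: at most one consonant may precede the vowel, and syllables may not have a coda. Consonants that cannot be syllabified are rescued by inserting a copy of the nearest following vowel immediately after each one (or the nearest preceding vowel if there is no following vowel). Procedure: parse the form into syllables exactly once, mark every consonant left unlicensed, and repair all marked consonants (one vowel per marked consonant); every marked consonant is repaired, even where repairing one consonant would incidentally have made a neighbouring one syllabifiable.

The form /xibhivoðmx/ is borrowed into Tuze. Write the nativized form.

The consonants /b/, /ð/, /m/, /x/ cannot be parsed into a legal (C)V syllable (no codas are permitted; onsets are limited to one consonant).
Epenthesis after each stranded consonant: /b/ → /bi/, /ð/ → /ðo/, /m/ → /mo/, /x/ → /xo/.

xibihivoðomoxo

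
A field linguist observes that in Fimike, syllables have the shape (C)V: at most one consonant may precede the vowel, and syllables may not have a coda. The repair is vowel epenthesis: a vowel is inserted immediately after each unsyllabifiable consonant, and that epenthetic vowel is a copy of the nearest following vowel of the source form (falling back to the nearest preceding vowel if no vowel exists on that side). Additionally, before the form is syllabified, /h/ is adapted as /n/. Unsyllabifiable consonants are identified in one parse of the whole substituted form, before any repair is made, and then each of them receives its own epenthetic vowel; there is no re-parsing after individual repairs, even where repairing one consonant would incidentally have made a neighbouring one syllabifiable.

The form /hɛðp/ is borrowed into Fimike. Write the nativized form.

nɛðɛpɛ

Substitution: /h/ → /n/, giving /nɛðp/.
Under (C)V, the unsyllabifiable consonants are /ð/, /p/ (no codas are permitted; onsets are limited to one consonant).
Epenthesis after each stranded consonant: /ð/ → /ðɛ/, /p/ → /pɛ/.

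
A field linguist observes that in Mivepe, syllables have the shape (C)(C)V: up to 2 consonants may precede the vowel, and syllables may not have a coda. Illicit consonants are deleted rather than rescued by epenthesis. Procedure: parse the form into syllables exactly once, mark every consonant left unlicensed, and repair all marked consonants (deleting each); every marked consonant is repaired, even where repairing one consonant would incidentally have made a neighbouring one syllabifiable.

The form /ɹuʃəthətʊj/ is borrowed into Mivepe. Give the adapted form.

The consonants /j/ cannot be parsed into a legal (C)(C)V syllable (no codas are permitted; onsets may contain at most 2 consonants).
Deletion applies to /j/.

ɹuʃəthətʊ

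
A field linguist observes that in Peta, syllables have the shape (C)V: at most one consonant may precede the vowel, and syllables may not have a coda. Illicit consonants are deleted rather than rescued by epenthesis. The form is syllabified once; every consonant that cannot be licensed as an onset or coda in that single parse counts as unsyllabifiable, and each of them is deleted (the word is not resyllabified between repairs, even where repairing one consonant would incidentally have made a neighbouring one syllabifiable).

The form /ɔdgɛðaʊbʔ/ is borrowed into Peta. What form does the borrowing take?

Under (C)V, the unsyllabifiable consonants are /d/, /b/, /ʔ/ (no codas are permitted; onsets are limited to one consonant).
Each unlicensed consonant is deleted: /d/, /b/, /ʔ/.

ɔgɛðaʊ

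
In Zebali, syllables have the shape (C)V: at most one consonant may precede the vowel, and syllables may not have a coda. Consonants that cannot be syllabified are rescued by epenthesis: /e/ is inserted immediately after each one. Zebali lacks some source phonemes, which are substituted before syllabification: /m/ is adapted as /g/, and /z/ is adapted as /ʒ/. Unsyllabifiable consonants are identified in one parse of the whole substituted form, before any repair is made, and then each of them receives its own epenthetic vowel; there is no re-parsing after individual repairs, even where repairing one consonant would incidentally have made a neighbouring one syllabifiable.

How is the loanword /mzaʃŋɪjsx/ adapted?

Substitution: /m/ → /g/, /z/ → /ʒ/, giving /gʒaʃŋɪjsx/.
Under (C)V, the unsyllabifiable consonants are /g/, /ʃ/, /j/, /s/, /x/ (no codas are permitted; onsets are limited to one consonant).
Epenthesis after each stranded consonant: /g/ → /ge/, /ʃ/ → /ʃe/, /j/ → /je/, /s/ → /se/, /x/ → /xe/.

geʒaʃeŋɪjesexe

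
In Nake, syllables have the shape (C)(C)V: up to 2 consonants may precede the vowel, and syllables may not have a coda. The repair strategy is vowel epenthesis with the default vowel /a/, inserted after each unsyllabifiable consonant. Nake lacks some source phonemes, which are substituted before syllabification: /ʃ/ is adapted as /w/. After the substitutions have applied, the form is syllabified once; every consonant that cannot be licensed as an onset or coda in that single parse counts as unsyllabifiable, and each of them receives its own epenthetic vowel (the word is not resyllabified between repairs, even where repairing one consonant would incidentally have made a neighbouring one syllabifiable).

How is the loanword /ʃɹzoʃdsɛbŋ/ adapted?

Substitution: /ʃ/ → /w/, giving /wɹzowdsɛbŋ/.
Syllabifying with onset maximization leaves /w/, /w/, /b/, /ŋ/ stranded (no codas are permitted; onsets may contain at most 2 consonants).
Each unlicensed consonant becomes the onset of a new syllable: /w/ → /wa/, /w/ → /wa/, /b/ → /ba/, /ŋ/ → /ŋa/.

waɹzowadsɛbaŋa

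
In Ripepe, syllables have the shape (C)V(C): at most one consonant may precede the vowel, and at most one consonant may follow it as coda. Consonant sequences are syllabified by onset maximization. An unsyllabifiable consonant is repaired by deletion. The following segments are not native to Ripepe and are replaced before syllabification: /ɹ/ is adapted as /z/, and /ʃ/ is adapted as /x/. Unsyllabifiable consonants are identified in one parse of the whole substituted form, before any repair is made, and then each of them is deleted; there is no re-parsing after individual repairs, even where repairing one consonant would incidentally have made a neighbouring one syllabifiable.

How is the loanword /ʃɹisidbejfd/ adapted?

zisidbej

Substitution: /ʃ/ → /x/, /ɹ/ → /z/, giving /xzisidbejfd/.
The consonants /x/, /f/, /d/ cannot be parsed into a legal (C)V(C) syllable (at most one coda consonant is licensed; onsets are limited to one consonant).
Deleting the stranded consonants removes /x/, /f/, /d/.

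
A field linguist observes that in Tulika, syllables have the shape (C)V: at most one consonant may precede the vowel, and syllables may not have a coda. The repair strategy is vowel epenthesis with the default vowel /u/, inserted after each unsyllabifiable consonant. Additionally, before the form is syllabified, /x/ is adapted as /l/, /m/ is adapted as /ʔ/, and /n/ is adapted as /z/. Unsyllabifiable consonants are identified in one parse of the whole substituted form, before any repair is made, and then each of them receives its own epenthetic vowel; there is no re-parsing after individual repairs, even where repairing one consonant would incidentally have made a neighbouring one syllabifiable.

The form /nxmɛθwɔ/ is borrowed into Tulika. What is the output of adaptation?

zuluʔɛθuwɔ

Substitution: /n/ → /z/, /x/ → /l/, /m/ → /ʔ/, giving /zlʔɛθwɔ/.
Syllabifying with onset maximization leaves /z/, /l/, /θ/ stranded (no codas are permitted; onsets are limited to one consonant).
Inserting the epenthetic vowel yields /z/ → /zu/, /l/ → /lu/, /θ/ → /θu/.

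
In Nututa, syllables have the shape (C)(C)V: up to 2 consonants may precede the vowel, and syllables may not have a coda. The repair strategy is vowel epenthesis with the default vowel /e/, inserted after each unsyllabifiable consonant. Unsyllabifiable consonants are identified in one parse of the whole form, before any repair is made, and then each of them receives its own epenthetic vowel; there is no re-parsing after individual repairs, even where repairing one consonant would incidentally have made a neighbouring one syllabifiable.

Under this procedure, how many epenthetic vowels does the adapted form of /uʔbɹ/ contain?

The unsyllabifiable consonants are /ʔ/, /b/, /ɹ/; each receives one epenthetic vowel.

3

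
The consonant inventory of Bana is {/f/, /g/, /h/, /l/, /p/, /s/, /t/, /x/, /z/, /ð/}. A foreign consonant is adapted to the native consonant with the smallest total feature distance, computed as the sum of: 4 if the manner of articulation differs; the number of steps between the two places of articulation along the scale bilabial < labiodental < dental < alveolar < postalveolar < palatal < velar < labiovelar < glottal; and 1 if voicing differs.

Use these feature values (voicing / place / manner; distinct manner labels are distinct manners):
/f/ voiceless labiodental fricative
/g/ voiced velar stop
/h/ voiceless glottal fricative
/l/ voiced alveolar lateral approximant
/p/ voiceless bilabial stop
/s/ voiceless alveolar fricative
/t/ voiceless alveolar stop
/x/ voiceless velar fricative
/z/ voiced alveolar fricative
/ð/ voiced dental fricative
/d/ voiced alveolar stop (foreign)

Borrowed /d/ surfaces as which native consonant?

t

/t/ is closest: same manner (stop), place distance 0 (alveolar→alveolar), voicing differs (+1); total 1. Next closest is /g/ at distance 3.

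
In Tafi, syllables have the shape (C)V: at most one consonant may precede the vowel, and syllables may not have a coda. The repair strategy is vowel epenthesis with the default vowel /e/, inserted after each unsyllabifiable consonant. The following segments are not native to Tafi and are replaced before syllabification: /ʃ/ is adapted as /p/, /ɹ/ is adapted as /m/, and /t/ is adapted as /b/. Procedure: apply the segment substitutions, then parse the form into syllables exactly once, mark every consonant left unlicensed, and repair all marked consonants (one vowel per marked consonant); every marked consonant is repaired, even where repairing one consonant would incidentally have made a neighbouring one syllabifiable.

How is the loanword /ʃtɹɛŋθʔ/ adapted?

pebemɛŋeθeʔe

Substitution: /ʃ/ → /p/, /t/ → /b/, /ɹ/ → /m/, giving /pbmɛŋθʔ/.
Syllabifying with onset maximization leaves /p/, /b/, /ŋ/, /θ/, /ʔ/ stranded (no codas are permitted; onsets are limited to one consonant).
Each unlicensed consonant becomes the onset of a new syllable: /p/ → /pe/, /b/ → /be/, /ŋ/ → /ŋe/, /θ/ → /θe/, /ʔ/ → /ʔe/.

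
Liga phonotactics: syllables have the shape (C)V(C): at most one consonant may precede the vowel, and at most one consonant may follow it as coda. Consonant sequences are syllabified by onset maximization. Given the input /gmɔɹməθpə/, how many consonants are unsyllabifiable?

1

Syllabifying with onset maximization leaves /g/ stranded (at most one coda consonant is licensed; onsets are limited to one consonant).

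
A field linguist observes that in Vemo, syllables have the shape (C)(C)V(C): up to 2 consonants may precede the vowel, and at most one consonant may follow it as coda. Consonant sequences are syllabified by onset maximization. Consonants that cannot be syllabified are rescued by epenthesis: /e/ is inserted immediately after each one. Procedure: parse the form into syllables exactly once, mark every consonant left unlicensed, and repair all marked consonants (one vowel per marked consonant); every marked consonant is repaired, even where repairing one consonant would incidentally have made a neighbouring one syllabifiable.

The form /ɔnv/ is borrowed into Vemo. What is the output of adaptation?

The consonants /v/ cannot be parsed into a legal (C)(C)V(C) syllable (at most one coda consonant is licensed; onsets may contain at most 2 consonants).
Inserting the epenthetic vowel yields /v/ → /ve/.

ɔnve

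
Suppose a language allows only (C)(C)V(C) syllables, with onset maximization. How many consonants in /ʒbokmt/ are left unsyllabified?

2

The consonants /m/, /t/ cannot be parsed into a legal (C)(C)V(C) syllable (at most one coda consonant is licensed; onsets may contain at most 2 consonants).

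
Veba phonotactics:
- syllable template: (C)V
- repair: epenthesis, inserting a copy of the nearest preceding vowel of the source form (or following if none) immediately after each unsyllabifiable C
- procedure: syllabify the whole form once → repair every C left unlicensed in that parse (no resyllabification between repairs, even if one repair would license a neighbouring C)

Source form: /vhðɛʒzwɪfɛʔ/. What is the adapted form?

Under (C)V, the unsyllabifiable consonants are /v/, /h/, /ʒ/, /z/, /ʔ/ (no codas are permitted; onsets are limited to one consonant).
Epenthesis after each stranded consonant: /v/ → /vɛ/, /h/ → /hɛ/, /ʒ/ → /ʒɛ/, /z/ → /zɛ/, /ʔ/ → /ʔɛ/.

vɛhɛðɛʒɛzɛwɪfɛʔɛ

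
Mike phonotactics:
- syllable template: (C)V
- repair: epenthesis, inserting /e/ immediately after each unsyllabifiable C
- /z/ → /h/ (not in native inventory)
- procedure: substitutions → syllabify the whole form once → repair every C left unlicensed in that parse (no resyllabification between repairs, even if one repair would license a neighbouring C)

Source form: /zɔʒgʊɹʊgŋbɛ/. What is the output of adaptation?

hɔʒegʊɹʊgeŋebɛ

Substitution: /z/ → /h/, giving /hɔʒgʊɹʊgŋbɛ/.
Under (C)V, the unsyllabifiable consonants are /ʒ/, /g/, /ŋ/ (no codas are permitted; onsets are limited to one consonant).
Inserting the epenthetic vowel yields /ʒ/ → /ʒe/, /g/ → /ge/, /ŋ/ → /ŋe/.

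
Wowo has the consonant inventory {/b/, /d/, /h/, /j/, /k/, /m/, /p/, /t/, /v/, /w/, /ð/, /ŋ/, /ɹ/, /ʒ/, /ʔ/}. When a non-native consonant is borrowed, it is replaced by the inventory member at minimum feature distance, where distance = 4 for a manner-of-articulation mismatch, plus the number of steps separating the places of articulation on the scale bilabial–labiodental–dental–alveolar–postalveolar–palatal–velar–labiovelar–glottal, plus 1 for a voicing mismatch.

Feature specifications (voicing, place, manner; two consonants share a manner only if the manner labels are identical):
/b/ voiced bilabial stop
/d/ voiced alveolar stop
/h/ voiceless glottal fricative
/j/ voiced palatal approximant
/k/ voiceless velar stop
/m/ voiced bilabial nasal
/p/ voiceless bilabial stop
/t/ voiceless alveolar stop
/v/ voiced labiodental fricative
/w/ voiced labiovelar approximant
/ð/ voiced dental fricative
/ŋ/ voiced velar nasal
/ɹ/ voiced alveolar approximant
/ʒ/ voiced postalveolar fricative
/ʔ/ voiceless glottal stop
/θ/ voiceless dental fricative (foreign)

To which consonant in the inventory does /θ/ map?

ð

/ð/ is closest: same manner (fricative), place distance 0 (dental→dental), voicing differs (+1); total 1. Next closest is /v/ at distance 2.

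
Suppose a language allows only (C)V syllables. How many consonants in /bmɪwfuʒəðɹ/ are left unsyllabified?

4

Syllabifying with onset maximization leaves /b/, /w/, /ð/, /ɹ/ stranded (no codas are permitted; onsets are limited to one consonant).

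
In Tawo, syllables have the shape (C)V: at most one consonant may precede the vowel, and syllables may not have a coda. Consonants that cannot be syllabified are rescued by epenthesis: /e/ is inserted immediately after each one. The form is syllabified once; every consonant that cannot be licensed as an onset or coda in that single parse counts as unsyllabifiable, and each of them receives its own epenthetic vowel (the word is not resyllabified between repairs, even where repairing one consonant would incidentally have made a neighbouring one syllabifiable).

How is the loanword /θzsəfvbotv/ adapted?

θezesəfeveboteve

Under (C)V, the unsyllabifiable consonants are /θ/, /z/, /f/, /v/, /t/, /v/ (no codas are permitted; onsets are limited to one consonant).
Each unlicensed consonant becomes the onset of a new syllable: /θ/ → /θe/, /z/ → /ze/, /f/ → /fe/, /v/ → /ve/, /t/ → /te/, /v/ → /ve/.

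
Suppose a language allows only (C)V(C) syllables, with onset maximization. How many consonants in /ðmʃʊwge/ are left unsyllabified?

Syllabifying with onset maximization leaves /ð/, /m/ stranded (at most one coda consonant is licensed; onsets are limited to one consonant).

2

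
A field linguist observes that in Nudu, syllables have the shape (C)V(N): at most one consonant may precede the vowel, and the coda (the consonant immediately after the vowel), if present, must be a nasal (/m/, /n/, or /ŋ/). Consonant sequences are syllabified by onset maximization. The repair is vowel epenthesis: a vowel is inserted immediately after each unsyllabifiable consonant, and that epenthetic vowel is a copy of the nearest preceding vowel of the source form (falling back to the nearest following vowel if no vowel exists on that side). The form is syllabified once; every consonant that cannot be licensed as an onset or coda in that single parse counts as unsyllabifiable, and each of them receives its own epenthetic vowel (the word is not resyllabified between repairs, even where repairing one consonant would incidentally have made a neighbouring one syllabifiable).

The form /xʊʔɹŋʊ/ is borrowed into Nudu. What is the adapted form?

xʊʔʊɹʊŋʊ

Under (C)V(N), the unsyllabifiable consonants are /ʔ/, /ɹ/ (only a nasal (/m/, /n/, or /ŋ/) is licensed in coda position; onsets are limited to one consonant).
Each unlicensed consonant becomes the onset of a new syllable: /ʔ/ → /ʔʊ/, /ɹ/ → /ɹʊ/.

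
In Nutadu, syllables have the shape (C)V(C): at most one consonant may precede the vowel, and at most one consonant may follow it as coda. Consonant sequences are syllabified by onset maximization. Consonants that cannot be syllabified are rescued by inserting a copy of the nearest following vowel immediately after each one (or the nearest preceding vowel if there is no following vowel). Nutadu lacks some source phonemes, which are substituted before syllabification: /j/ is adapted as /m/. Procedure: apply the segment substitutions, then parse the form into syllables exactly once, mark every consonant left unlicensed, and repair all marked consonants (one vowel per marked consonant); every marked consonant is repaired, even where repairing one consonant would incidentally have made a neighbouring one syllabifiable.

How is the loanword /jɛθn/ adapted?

mɛθnɛ

Substitution: /j/ → /m/, giving /mɛθn/.
Under (C)V(C), the unsyllabifiable consonants are /n/ (at most one coda consonant is licensed; onsets are limited to one consonant).
Each unlicensed consonant becomes the onset of a new syllable: /n/ → /nɛ/.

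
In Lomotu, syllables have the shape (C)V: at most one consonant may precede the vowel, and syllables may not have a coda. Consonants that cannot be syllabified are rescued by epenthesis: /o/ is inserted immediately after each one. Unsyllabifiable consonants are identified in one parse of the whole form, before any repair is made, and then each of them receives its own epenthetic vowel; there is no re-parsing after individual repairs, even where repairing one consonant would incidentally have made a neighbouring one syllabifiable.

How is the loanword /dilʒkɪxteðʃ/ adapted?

Syllabifying with onset maximization leaves /l/, /ʒ/, /x/, /ð/, /ʃ/ stranded (no codas are permitted; onsets are limited to one consonant).
Epenthesis after each stranded consonant: /l/ → /lo/, /ʒ/ → /ʒo/, /x/ → /xo/, /ð/ → /ðo/, /ʃ/ → /ʃo/.

diloʒokɪxoteðoʃo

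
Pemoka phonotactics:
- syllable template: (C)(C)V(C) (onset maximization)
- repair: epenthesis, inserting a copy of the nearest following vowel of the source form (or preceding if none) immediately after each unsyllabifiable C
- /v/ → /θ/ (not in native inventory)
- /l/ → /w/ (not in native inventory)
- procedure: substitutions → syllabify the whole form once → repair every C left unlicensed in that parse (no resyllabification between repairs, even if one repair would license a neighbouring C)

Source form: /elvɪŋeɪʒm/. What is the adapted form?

ewθɪŋeɪʒmɪ

Substitution: /l/ → /w/, /v/ → /θ/, giving /ewθɪŋeɪʒm/.
Under (C)(C)V(C), the unsyllabifiable consonants are /m/ (at most one coda consonant is licensed; onsets may contain at most 2 consonants).
Each unlicensed consonant becomes the onset of a new syllable: /m/ → /mɪ/.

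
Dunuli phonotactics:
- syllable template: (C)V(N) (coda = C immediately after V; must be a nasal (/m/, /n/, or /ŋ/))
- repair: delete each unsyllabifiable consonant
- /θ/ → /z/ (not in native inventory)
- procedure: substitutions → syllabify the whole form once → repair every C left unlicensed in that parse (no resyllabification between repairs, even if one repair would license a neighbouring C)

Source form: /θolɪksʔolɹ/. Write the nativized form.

zolɪʔo

Substitution: /θ/ → /z/, giving /zolɪksʔolɹ/.
Syllabifying with onset maximization leaves /k/, /s/, /l/, /ɹ/ stranded (only a nasal (/m/, /n/, or /ŋ/) is licensed in coda position; onsets are limited to one consonant).
Each unlicensed consonant is deleted: /k/, /s/, /l/, /ɹ/.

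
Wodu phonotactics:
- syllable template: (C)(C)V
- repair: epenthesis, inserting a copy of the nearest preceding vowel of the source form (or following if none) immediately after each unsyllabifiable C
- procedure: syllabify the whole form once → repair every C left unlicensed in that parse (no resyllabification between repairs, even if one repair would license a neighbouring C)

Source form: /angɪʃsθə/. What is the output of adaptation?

The consonants /ʃ/ cannot be parsed into a legal (C)(C)V syllable (no codas are permitted; onsets may contain at most 2 consonants).
Epenthesis after each stranded consonant: /ʃ/ → /ʃɪ/.

angɪʃɪsθə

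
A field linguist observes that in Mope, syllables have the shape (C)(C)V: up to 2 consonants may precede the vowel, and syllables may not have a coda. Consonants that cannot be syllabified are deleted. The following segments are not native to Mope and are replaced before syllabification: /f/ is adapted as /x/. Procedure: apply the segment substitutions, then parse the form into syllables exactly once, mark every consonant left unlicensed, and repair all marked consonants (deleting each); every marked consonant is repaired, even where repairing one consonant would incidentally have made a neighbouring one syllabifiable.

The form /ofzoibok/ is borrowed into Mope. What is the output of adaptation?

Substitution: /f/ → /x/, giving /oxzoibok/.
Syllabifying with onset maximization leaves /k/ stranded (no codas are permitted; onsets may contain at most 2 consonants).
Each unlicensed consonant is deleted: /k/.

oxzoibo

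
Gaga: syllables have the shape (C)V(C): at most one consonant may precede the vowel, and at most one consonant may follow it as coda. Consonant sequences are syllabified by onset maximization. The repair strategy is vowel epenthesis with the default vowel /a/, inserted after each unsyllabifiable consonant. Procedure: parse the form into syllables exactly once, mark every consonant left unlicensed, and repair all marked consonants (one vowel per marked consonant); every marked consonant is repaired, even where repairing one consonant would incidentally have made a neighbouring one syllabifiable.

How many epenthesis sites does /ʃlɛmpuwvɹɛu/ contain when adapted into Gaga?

The unsyllabifiable consonants are /ʃ/, /v/; each receives one epenthetic vowel.

2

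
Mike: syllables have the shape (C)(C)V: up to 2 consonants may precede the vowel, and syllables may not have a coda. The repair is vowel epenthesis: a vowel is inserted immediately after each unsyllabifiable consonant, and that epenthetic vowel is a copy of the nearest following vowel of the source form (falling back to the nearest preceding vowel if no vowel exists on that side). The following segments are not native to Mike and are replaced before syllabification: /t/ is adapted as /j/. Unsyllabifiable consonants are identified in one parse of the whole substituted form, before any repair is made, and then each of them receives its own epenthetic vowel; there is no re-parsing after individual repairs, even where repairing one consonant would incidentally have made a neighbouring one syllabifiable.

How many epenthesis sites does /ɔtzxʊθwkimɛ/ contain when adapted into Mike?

2

After substitution the input is /ɔjzxʊθwkimɛ/.
The unsyllabifiable consonants are /j/, /θ/; each receives one epenthetic vowel.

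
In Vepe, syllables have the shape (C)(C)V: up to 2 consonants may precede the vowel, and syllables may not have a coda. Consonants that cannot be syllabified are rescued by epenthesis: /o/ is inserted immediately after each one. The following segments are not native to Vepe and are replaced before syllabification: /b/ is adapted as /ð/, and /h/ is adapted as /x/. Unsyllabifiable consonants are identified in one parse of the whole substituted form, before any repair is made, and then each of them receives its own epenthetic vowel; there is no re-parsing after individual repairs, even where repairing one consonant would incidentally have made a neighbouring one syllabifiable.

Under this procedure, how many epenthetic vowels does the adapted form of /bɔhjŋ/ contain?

3

After substitution the input is /ðɔxjŋ/.
The unsyllabifiable consonants are /x/, /j/, /ŋ/; each receives one epenthetic vowel.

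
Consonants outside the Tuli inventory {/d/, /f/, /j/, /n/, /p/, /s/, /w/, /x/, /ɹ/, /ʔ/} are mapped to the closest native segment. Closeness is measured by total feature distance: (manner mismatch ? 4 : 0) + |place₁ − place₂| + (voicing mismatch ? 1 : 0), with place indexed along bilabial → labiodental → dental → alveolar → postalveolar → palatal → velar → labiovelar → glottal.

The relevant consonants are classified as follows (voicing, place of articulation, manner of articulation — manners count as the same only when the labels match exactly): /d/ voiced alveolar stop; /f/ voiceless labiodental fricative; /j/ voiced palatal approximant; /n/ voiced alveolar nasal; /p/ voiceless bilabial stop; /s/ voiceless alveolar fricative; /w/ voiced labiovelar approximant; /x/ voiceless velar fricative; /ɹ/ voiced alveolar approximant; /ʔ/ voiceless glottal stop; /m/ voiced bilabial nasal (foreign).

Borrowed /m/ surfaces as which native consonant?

n

/n/ is closest: same manner (nasal), place distance 3 (bilabial→alveolar), same voicing; total 3. Next closest is /p/ at distance 5.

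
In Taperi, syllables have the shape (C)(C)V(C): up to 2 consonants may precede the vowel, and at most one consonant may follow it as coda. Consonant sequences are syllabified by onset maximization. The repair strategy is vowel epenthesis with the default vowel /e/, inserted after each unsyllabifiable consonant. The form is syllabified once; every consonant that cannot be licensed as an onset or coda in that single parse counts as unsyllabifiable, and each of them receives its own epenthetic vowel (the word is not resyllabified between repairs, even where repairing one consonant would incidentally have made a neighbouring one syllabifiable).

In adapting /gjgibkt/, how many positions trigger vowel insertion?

The unsyllabifiable consonants are /g/, /k/, /t/; each receives one epenthetic vowel.

3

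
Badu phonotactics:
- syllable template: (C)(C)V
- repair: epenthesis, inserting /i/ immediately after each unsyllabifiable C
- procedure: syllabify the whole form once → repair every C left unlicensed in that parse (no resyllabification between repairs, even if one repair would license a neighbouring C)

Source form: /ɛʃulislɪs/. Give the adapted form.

ɛʃulislɪsi

Under (C)(C)V, the unsyllabifiable consonants are /s/ (no codas are permitted; onsets may contain at most 2 consonants).
Epenthesis after each stranded consonant: /s/ → /si/.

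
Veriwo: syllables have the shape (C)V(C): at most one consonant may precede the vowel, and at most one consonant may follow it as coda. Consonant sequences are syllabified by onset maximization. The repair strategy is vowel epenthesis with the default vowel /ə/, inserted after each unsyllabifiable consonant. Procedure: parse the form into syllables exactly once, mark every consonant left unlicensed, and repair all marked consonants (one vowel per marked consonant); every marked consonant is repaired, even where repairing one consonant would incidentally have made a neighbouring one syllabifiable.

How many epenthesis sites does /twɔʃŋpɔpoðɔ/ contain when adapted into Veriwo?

2

The unsyllabifiable consonants are /t/, /ŋ/; each receives one epenthetic vowel.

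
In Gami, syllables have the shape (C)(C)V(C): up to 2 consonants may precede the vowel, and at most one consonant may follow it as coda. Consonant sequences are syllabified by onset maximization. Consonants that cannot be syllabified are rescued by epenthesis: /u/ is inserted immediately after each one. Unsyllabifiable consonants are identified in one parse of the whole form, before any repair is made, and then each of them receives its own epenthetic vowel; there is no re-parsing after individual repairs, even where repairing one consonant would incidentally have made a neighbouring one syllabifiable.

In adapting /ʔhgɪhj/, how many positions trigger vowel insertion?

The unsyllabifiable consonants are /ʔ/, /j/; each receives one epenthetic vowel.

2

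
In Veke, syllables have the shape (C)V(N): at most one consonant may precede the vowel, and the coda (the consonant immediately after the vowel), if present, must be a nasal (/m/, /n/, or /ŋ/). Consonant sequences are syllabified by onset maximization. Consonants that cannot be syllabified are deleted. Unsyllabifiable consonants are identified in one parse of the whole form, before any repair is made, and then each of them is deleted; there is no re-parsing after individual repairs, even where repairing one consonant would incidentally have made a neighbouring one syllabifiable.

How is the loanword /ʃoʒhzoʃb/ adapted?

ʃozo

Syllabifying with onset maximization leaves /ʒ/, /h/, /ʃ/, /b/ stranded (only a nasal (/m/, /n/, or /ŋ/) is licensed in coda position; onsets are limited to one consonant).
Deletion applies to /ʒ/, /h/, /ʃ/, /b/.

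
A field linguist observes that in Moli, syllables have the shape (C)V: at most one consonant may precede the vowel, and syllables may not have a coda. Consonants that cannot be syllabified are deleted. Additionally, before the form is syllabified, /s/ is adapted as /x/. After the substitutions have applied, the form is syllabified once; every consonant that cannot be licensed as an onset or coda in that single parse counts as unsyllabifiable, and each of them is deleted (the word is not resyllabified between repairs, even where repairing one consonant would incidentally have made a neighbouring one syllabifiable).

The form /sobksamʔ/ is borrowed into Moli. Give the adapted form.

Substitution: /s/ → /x/, giving /xobkxamʔ/.
The consonants /b/, /k/, /m/, /ʔ/ cannot be parsed into a legal (C)V syllable (no codas are permitted; onsets are limited to one consonant).
Each unlicensed consonant is deleted: /b/, /k/, /m/, /ʔ/.

xoxa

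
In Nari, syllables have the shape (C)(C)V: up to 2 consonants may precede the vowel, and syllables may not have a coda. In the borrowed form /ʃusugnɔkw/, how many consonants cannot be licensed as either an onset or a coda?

Under (C)(C)V, the unsyllabifiable consonants are /k/, /w/ (no codas are permitted; onsets may contain at most 2 consonants).

2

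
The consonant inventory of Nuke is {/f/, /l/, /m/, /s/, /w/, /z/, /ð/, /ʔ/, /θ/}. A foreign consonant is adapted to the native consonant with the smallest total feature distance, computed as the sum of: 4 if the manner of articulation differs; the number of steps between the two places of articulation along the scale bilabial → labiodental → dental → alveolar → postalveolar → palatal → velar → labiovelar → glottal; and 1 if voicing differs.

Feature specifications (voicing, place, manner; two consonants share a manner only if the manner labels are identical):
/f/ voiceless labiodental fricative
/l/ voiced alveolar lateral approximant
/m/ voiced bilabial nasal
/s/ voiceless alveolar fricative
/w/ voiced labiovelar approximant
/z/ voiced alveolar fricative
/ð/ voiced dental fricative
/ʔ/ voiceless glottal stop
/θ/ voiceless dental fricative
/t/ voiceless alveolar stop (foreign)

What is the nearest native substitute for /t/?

s

/s/ is closest: manner differs (stop→fricative, +4), place distance 0 (alveolar→alveolar), same voicing; total 4. Next closest is /l/ at distance 5.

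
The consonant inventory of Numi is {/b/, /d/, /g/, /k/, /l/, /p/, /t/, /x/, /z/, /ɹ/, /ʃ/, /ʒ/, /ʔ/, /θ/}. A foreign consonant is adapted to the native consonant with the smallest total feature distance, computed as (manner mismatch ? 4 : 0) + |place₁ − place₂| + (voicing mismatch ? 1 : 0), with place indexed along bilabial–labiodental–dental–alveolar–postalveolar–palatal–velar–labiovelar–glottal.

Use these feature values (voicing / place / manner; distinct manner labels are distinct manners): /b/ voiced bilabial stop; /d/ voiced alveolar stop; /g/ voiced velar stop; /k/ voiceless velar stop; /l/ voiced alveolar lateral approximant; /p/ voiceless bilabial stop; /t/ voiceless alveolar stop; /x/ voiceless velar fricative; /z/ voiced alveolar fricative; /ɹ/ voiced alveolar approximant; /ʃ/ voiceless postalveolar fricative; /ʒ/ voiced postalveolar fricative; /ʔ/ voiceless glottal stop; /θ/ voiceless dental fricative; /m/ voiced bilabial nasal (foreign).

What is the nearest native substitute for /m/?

/b/ is closest: manner differs (nasal→stop, +4), place distance 0 (bilabial→bilabial), same voicing; total 4. Next closest is /p/ at distance 5.

b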